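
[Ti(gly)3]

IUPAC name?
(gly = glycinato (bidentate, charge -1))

There is no counter-ion, so the complex is neutral overall.
Ligand charges: 3×glycinato (-1 each); total -3. So Ti + (-3) = 0, giving Ti = +3.

tris(glycinato)titanium(III)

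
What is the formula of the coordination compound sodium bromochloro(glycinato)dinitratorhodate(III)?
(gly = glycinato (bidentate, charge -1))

Na2[RhBrCl(gly)(NO3)2]

Ligands: 1 glycinato (gly, -1), 1 bromo (Br, -1), 1 chloro (Cl, -1), 2 nitrato (NO3, -1). Ligand charge sum = -5.
With Rh in oxidation state +3, the complex ion is [Rh...]^2−.
Charge balance with sodium (+1) requires 1 complex ion per 2 sodium.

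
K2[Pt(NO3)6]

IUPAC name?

potassium hexanitratoplatinate(IV)

The 2 potassium counter-ions carry a total charge of +2, so each complex ion is 2−.
Ligand charges: 6×nitrato (-1 each); total -6. So Pt + (-6) = 2−, giving Pt = +4.
The complex ion is anionic, so platinum takes the -ate form platinate(IV).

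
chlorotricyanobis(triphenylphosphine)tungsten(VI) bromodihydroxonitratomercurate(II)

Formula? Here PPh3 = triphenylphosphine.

[WCl(CN)3(PPh3)2][HgBr(NO3)(OH)2]

Cation [W…]: ligand charges -4, W(VI) ⇒ ion charge 2+.
Anion [Hg…]: ligand charges -4, Hg(II) ⇒ ion charge 2−.
One 2+ cation balances one 2− anion.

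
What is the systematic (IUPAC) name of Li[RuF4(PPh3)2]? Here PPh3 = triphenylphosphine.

lithium tetrafluorobis(triphenylphosphine)ruthenate(III)

The 1 lithium counter-ion carries a total charge of +1, so each complex ion is 1−.
Ligand charges: 2×triphenylphosphine (neutral), 4×fluoro (-1 each); total -4. So Ru + (-4) = 1−, giving Ru = +3.
Ligands are named alphabetically: fluoro before triphenylphosphine.
The complex ion is anionic, so ruthenium takes the -ate form ruthenate(III).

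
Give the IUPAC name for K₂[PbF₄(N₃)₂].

The 2 potassium counter-ions carry a total charge of +2, so each complex ion is 2−.
Ligand charges: 4×fluoro (-1 each), 2×azido (-1 each); total -6. So Pb + (-6) = 2−, giving Pb = +4.
Ligands are named alphabetically: azido before fluoro.
The complex ion is anionic, so lead takes the -ate form plumbate(IV).

potassium diazidotetrafluoroplumbate(IV)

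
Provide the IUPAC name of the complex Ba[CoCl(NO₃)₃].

barium chlorotrinitratocobaltate(II)

The 1 barium counter-ion carries a total charge of +2, so each complex ion is 2−.
Ligand charges: 3×nitrato (-1 each), 1×chloro (-1 each); total -4. So Co + (-4) = 2−, giving Co = +2.
Ligands are named alphabetically: chloro before nitrato.
The complex ion is anionic, so cobalt takes the -ate form cobaltate(II).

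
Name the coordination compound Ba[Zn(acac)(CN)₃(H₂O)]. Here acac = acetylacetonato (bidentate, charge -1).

The 1 barium counter-ion carries a total charge of +2, so each complex ion is 2−.
Ligand charges: 3×cyano (-1 each), 1×acetylacetonato (-1 each), 1×aqua (neutral); total -4. So Zn + (-4) = 2−, giving Zn = +2.
Ligands are named alphabetically: acetylacetonato before aqua before cyano.
The complex ion is anionic, so zinc takes the -ate form zincate(II).

barium (acetylacetonato)aquatricyanozincate(II)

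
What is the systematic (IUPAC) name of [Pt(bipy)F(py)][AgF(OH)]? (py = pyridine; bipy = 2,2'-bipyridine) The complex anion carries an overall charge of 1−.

(2,2'-bipyridine)fluoro(pyridine)platinum(II) fluorohydroxoargentate(I)

Both ions are complex: the cation is named first with the plain metal name, the anion second with the -ate form; each ion's ligands are alphabetised independently.
The complex anion is given as 1−; its ligand charges sum to -2, so Ag = +1.
A 1:1 salt means the cation carries the equal and opposite charge, 1+.
Cation: ligand charges sum to -1; for the ion to be 1+, Pt = +2.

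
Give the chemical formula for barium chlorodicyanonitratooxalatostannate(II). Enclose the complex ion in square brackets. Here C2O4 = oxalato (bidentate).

Ba2[Sn(C2O4)Cl(CN)2(NO3)]

Ligands: 1 nitrato (NO3, -1), 2 cyano (CN, -1), 1 oxalato (C2O4, -2), 1 chloro (Cl, -1). Ligand charge sum = -6.
Charge balance with barium (+2) requires 1 complex ion per 2 barium.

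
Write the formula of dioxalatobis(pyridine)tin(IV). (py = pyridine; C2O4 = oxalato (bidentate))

[Sn(C2O4)2(py)2]

Ligands: 2 pyridine (py, neutral), 2 oxalato (C2O4, -2). Ligand charge sum = -4.
With Sn in oxidation state +4, the complex ion is [Sn...].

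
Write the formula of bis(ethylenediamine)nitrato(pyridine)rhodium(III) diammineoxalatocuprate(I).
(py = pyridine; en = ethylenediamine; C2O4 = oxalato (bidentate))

Cation [Rh…]: ligand charges -1, Rh(III) ⇒ ion charge 2+.
Anion [Cu…]: ligand charges -2, Cu(I) ⇒ ion charge 1−.
One 2+ cation requires 2 of the 1− anion.

[Rh(en)2(NO3)(py)][Cu(C2O4)(NH3)2]2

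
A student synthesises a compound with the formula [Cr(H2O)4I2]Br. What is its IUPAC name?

tetraaquadiiodochromium(III) bromide

The 1 bromide counter-ion carries a total charge of -1, so each complex ion is 1+.
Ligand charges: 4×aqua (neutral), 2×iodo (-1 each); total -2. So Cr + (-2) = 1+, giving Cr = +3.
Ligands are named alphabetically: aqua before iodo.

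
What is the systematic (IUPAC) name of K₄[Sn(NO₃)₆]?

potassium hexanitratostannate(II)

The 4 potassium counter-ions carry a total charge of +4, so each complex ion is 4−.
Ligand charges: 6×nitrato (-1 each); total -6. So Sn + (-6) = 4−, giving Sn = +2.
The complex ion is anionic, so tin takes the -ate form stannate(II).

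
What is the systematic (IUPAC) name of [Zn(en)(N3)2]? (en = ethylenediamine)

There is no counter-ion, so the complex is neutral overall.
Ligand charges: 2×azido (-1 each), 1×ethylenediamine (neutral); total -2. So Zn + (-2) = 0, giving Zn = +2.
Ligands are named alphabetically: azido before ethylenediamine.

diazido(ethylenediamine)zinc(II)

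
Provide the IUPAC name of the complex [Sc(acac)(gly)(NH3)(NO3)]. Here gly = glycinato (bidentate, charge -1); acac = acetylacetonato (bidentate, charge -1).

(acetylacetonato)ammine(glycinato)nitratoscandium(III)

There is no counter-ion, so the complex is neutral overall.
Ligand charges: 1×glycinato (-1 each), 1×acetylacetonato (-1 each), 1×ammine (neutral), 1×nitrato (-1 each); total -3. So Sc + (-3) = 0, giving Sc = +3.
Ligands are named alphabetically: acetylacetonato before ammine before glycinato before nitrato.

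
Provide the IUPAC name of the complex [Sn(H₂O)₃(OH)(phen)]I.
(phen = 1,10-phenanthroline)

triaquahydroxo(1,10-phenanthroline)tin(II) iodide

The 1 iodide counter-ion carries a total charge of -1, so each complex ion is 1+.
Ligand charges: 1×hydroxo (-1 each), 3×aqua (neutral), 1×1,10-phenanthroline (neutral); total -1. So Sn + (-1) = 1+, giving Sn = +2.
Ligands are named alphabetically: aqua before hydroxo before phenanthroline.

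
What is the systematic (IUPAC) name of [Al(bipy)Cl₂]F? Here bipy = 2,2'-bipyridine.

The 1 fluoride counter-ion carries a total charge of -1, so each complex ion is 1+.
Ligand charges: 1×2,2'-bipyridine (neutral), 2×chloro (-1 each); total -2. So Al + (-2) = 1+, giving Al = +3.
Ligands are named alphabetically: bipyridine before chloro.

(2,2'-bipyridine)dichloroaluminium(III) fluoride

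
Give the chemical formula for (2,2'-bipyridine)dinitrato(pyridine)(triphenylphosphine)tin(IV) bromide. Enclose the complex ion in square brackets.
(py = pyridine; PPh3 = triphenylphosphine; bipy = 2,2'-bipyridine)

Ligands: 1 pyridine (py, neutral), 1 triphenylphosphine (PPh3, neutral), 2 nitrato (NO3, -1), 1 2,2'-bipyridine (bipy, neutral). Ligand charge sum = -2.
With Sn in oxidation state +4, the complex ion is [Sn...]^2+.
Charge balance with bromide (-1) requires 1 complex ion per 2 bromide.

[Sn(bipy)(NO3)2(PPh3)(py)]Br2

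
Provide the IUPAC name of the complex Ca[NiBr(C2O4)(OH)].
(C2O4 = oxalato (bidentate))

The 1 calcium counter-ion carries a total charge of +2, so each complex ion is 2−.
Ligand charges: 1×oxalato (-2 each), 1×bromo (-1 each), 1×hydroxo (-1 each); total -4. So Ni + (-4) = 2−, giving Ni = +2.
The complex ion is anionic, so nickel takes the -ate form nickelate(II).

calcium bromohydroxooxalatonickelate(II)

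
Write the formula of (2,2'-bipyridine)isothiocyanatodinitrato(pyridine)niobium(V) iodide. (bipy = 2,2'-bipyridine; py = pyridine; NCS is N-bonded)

Ligands: 1 2,2'-bipyridine (bipy, neutral), 1 pyridine (py, neutral), 2 nitrato (NO3, -1), 1 isothiocyanato (NCS, -1). Ligand charge sum = -3.
With Nb in oxidation state +5, the complex ion is [Nb...]^2+.
Charge balance with iodide (-1) requires 1 complex ion per 2 iodide.

[Nb(bipy)(NCS)(NO3)2(py)]I2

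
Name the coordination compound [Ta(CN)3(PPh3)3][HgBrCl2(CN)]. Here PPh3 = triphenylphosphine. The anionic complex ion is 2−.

Both ions are complex: the cation is named first with the plain metal name, the anion second with the -ate form; each ion's ligands are alphabetised independently.
The complex anion is given as 2−; its ligand charges sum to -4, so Hg = +2.
A 1:1 salt means the cation carries the equal and opposite charge, 2+.
Cation: ligand charges sum to -3; for the ion to be 2+, Ta = +5.

tricyanotris(triphenylphosphine)tantalum(V) bromodichlorocyanomercurate(II)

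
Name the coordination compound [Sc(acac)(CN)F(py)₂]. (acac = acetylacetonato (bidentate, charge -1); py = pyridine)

There is no counter-ion, so the complex is neutral overall.
Ligand charges: 1×cyano (-1 each), 1×acetylacetonato (-1 each), 2×pyridine (neutral), 1×fluoro (-1 each); total -3. So Sc + (-3) = 0, giving Sc = +3.
Ligands are named alphabetically: acetylacetonato before cyano before fluoro before pyridine.

(acetylacetonato)cyanofluorobis(pyridine)scandium(III)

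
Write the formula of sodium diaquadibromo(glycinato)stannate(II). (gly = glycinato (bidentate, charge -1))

Ligands: 2 bromo (Br, -1), 1 glycinato (gly, -1), 2 aqua (H2O, neutral). Ligand charge sum = -3.
Charge balance with sodium (+1) requires 1 complex ion per 1 sodium.

Na[SnBr2(gly)(H2O)2]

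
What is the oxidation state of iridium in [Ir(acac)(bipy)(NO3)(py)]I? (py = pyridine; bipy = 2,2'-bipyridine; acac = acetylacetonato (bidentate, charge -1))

+3

1 iodide outside the brackets (-1 each) → the complex ion is 1+.
Ligand charges: 1×py neutral; 1×bipy neutral; 1×NO3 = -1; 1×acac = -1; sum -2.
Ir + (-2) = 1+ ⇒ Ir is +3.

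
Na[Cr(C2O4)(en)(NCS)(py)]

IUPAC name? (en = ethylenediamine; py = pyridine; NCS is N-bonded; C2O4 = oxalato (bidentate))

sodium (ethylenediamine)isothiocyanatooxalato(pyridine)chromate(II)

The 1 sodium counter-ion carries a total charge of +1, so each complex ion is 1−.
Ligand charges: 1×ethylenediamine (neutral), 1×pyridine (neutral), 1×isothiocyanato (-1 each), 1×oxalato (-2 each); total -3. So Cr + (-3) = 1−, giving Cr = +2.
The complex ion is anionic, so chromium takes the -ate form chromate(II).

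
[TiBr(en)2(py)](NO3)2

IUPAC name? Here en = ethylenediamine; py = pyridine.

The 2 nitrate counter-ions carry a total charge of -2, so each complex ion is 2+.
Ligand charges: 2×ethylenediamine (neutral), 1×pyridine (neutral), 1×bromo (-1 each); total -1. So Ti + (-1) = 2+, giving Ti = +3.
Ligands are named alphabetically: bromo before ethylenediamine before pyridine.

bromobis(ethylenediamine)(pyridine)titanium(III) nitrate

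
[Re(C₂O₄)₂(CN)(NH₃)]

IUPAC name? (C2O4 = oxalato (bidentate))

There is no counter-ion, so the complex is neutral overall.
Ligand charges: 2×oxalato (-2 each), 1×ammine (neutral), 1×cyano (-1 each); total -5. So Re + (-5) = 0, giving Re = +5.
Ligands are named alphabetically: ammine before cyano before oxalato.

amminecyanodioxalatorhenium(V)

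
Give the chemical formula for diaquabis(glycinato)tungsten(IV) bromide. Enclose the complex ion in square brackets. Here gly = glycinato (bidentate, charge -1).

[W(gly)2(H2O)2]Br2

Ligands: 2 aqua (H2O, neutral), 2 glycinato (gly, -1). Ligand charge sum = -2.
Charge balance with bromide (-1) requires 1 complex ion per 2 bromide.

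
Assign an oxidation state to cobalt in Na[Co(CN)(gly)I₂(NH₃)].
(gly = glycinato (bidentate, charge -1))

+3

1 sodium outside the brackets (+1 each) → the complex ion is 1−.
Ligand charges: 1×NH3 neutral; 1×gly = -1; 1×CN = -1; 2×I = -2; sum -4.
Co + (-4) = 1− ⇒ Co is +3.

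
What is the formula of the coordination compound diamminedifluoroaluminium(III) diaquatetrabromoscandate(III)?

Cation [Al…]: ligand charges -2, Al(III) ⇒ ion charge 1+.
Anion [Sc…]: ligand charges -4, Sc(III) ⇒ ion charge 1−.
One 1+ cation balances one 1− anion.

[AlF2(NH3)2][ScBr4(H2O)2]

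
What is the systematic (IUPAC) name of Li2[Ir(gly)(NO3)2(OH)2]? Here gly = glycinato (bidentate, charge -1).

The 2 lithium counter-ions carry a total charge of +2, so each complex ion is 2−.
Ligand charges: 1×glycinato (-1 each), 2×nitrato (-1 each), 2×hydroxo (-1 each); total -5. So Ir + (-5) = 2−, giving Ir = +3.
The complex ion is anionic, so iridium takes the -ate form iridate(III).

lithium (glycinato)dihydroxodinitratoiridate(III)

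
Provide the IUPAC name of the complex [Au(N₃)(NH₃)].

There is no counter-ion, so the complex is neutral overall.
Ligand charges: 1×azido (-1 each), 1×ammine (neutral); total -1. So Au + (-1) = 0, giving Au = +1.
Ligands are named alphabetically: ammine before azido.

ammineazidogold(I)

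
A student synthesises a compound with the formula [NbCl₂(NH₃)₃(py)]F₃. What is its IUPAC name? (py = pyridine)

triamminedichloro(pyridine)niobium(V) fluoride

The 3 fluoride counter-ions carry a total charge of -3, so each complex ion is 3+.
Ligand charges: 2×chloro (-1 each), 1×pyridine (neutral), 3×ammine (neutral); total -2. So Nb + (-2) = 3+, giving Nb = +5.
Ligands are named alphabetically: ammine before chloro before pyridine.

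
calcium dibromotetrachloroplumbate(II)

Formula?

Ca2[PbBr2Cl4]

Ligands: 4 chloro (Cl, -1), 2 bromo (Br, -1). Ligand charge sum = -6.
With Pb in oxidation state +2, the complex ion is [Pb...]^4−.
Charge balance with calcium (+2) requires 1 complex ion per 2 calcium.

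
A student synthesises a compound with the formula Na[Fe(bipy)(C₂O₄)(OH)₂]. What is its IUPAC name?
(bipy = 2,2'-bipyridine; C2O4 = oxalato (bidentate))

sodium (2,2'-bipyridine)dihydroxooxalatoferrate(III)

The 1 sodium counter-ion carries a total charge of +1, so each complex ion is 1−.
Ligand charges: 2×hydroxo (-1 each), 1×2,2'-bipyridine (neutral), 1×oxalato (-2 each); total -4. So Fe + (-4) = 1−, giving Fe = +3.
The complex ion is anionic, so iron takes the -ate form ferrate(III).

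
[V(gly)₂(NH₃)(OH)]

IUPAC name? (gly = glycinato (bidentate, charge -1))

There is no counter-ion, so the complex is neutral overall.
Ligand charges: 2×glycinato (-1 each), 1×ammine (neutral), 1×hydroxo (-1 each); total -3. So V + (-3) = 0, giving V = +3.
Ligands are named alphabetically: ammine before glycinato before hydroxo.

amminebis(glycinato)hydroxovanadium(III)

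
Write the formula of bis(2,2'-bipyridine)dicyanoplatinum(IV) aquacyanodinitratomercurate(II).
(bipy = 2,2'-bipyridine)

Cation [Pt…]: ligand charges -2, Pt(IV) ⇒ ion charge 2+.
Anion [Hg…]: ligand charges -3, Hg(II) ⇒ ion charge 1−.

[Pt(bipy)2(CN)2][Hg(CN)(H2O)(NO3)2]2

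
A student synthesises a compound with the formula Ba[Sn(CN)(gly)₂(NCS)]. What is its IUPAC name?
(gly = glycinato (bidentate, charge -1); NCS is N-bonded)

barium cyanobis(glycinato)isothiocyanatostannate(II)

The 1 barium counter-ion carries a total charge of +2, so each complex ion is 2−.
Ligand charges: 2×glycinato (-1 each), 1×isothiocyanato (-1 each), 1×cyano (-1 each); total -4. So Sn + (-4) = 2−, giving Sn = +2.
The complex ion is anionic, so tin takes the -ate form stannate(II).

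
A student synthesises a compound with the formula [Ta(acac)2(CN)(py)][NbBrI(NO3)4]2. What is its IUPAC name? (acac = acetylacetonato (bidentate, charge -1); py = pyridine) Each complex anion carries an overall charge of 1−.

Both ions are complex: the cation is named first with the plain metal name, the anion second with the -ate form; each ion's ligands are alphabetised independently.
The complex anion is given as 1−; its ligand charges sum to -6, so Nb = +5.
With 2 anions per cation, the cation must be 2×1 = 2+.
Cation: ligand charges sum to -3; for the ion to be 2+, Ta = +5.

bis(acetylacetonato)cyano(pyridine)tantalum(V) bromoiodotetranitratoniobate(V)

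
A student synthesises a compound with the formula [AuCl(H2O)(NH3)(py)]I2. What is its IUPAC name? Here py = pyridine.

The 2 iodide counter-ions carry a total charge of -2, so each complex ion is 2+.
Ligand charges: 1×ammine (neutral), 1×chloro (-1 each), 1×aqua (neutral), 1×pyridine (neutral); total -1. So Au + (-1) = 2+, giving Au = +3.
Ligands are named alphabetically: ammine before aqua before chloro before pyridine.

ammineaquachloro(pyridine)gold(III) iodide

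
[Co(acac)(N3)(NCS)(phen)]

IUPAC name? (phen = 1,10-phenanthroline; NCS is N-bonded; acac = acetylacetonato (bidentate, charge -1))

There is no counter-ion, so the complex is neutral overall.
Ligand charges: 1×azido (-1 each), 1×1,10-phenanthroline (neutral), 1×isothiocyanato (-1 each), 1×acetylacetonato (-1 each); total -3. So Co + (-3) = 0, giving Co = +3.
Ligands are named alphabetically: acetylacetonato before azido before isothiocyanato before phenanthroline.

(acetylacetonato)azidoisothiocyanato(1,10-phenanthroline)cobalt(III)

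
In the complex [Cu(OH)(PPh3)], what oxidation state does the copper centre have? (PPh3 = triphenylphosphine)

+1

No counter-ion: the bracketed complex is neutral.
Ligand charges: 1×PPh3 neutral; 1×OH = -1; sum -1.
Cu + (-1) = 0 ⇒ Cu is +1.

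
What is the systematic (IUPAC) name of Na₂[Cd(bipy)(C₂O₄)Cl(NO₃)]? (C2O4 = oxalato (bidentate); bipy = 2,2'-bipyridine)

The 2 sodium counter-ions carry a total charge of +2, so each complex ion is 2−.
Ligand charges: 1×chloro (-1 each), 1×nitrato (-1 each), 1×oxalato (-2 each), 1×2,2'-bipyridine (neutral); total -4. So Cd + (-4) = 2−, giving Cd = +2.
Ligands are named alphabetically: bipyridine before chloro before nitrato before oxalato.
The complex ion is anionic, so cadmium takes the -ate form cadmate(II).

sodium (2,2'-bipyridine)chloronitratooxalatocadmate(II)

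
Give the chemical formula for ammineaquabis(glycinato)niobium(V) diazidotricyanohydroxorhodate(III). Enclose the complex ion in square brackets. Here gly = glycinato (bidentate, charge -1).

[Nb(gly)2(H2O)(NH3)][Rh(CN)3(N3)2(OH)]

Cation [Nb…]: ligand charges -2, Nb(V) ⇒ ion charge 3+.
Anion [Rh…]: ligand charges -6, Rh(III) ⇒ ion charge 3−.
One 3+ cation balances one 3− anion.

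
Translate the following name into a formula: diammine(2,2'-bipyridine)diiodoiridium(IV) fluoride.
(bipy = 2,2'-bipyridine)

[Ir(bipy)I2(NH3)2]F2

Ligands: 2 ammine (NH3, neutral), 1 2,2'-bipyridine (bipy, neutral), 2 iodo (I, -1). Ligand charge sum = -2.
With Ir in oxidation state +4, the complex ion is [Ir...]^2+.
Charge balance with fluoride (-1) requires 1 complex ion per 2 fluoride.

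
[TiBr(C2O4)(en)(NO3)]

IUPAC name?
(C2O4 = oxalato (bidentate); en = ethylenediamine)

bromo(ethylenediamine)nitratooxalatotitanium(IV)

There is no counter-ion, so the complex is neutral overall.
Ligand charges: 1×oxalato (-2 each), 1×ethylenediamine (neutral), 1×bromo (-1 each), 1×nitrato (-1 each); total -4. So Ti + (-4) = 0, giving Ti = +4.
Ligands are named alphabetically: bromo before ethylenediamine before nitrato before oxalato.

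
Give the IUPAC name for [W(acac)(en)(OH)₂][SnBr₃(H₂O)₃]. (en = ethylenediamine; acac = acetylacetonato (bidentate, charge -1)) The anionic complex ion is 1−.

(acetylacetonato)(ethylenediamine)dihydroxotungsten(IV) triaquatribromostannate(II)

Both ions are complex: the cation is named first with the plain metal name, the anion second with the -ate form; each ion's ligands are alphabetised independently.
The complex anion is given as 1−; its ligand charges sum to -3, so Sn = +2.
A 1:1 salt means the cation carries the equal and opposite charge, 1+.
Cation: ligand charges sum to -3; for the ion to be 1+, W = +4.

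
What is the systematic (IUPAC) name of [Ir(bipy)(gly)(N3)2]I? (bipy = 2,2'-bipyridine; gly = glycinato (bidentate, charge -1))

The 1 iodide counter-ion carries a total charge of -1, so each complex ion is 1+.
Ligand charges: 2×azido (-1 each), 1×2,2'-bipyridine (neutral), 1×glycinato (-1 each); total -3. So Ir + (-3) = 1+, giving Ir = +4.
Ligands are named alphabetically: azido before bipyridine before glycinato.

diazido(2,2'-bipyridine)(glycinato)iridium(IV) iodide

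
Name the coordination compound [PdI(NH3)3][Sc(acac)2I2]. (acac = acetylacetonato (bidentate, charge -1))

triammineiodopalladium(II) bis(acetylacetonato)diiodoscandate(III)

Both ions are complex: the cation is named first with the plain metal name, the anion second with the -ate form; each ion's ligands are alphabetised independently.
Scandium is always +3 in its complexes; the anion's ligand charges sum to -4, so the complex anion is 1−.
A 1:1 salt means the cation carries the equal and opposite charge, 1+.
Cation: ligand charges sum to -1; for the ion to be 1+, Pd = +2.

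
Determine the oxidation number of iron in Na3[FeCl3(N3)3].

3 sodium outside the brackets (+1 each) → the complex ion is 3−.
Ligand charges: 3×N3 = -3; 3×Cl = -3; sum -6.
Fe + (-6) = 3− ⇒ Fe is +3.

+3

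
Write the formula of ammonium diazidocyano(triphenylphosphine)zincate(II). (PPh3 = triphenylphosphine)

NH4[Zn(CN)(N3)2(PPh3)]

Ligands: 1 cyano (CN, -1), 2 azido (N3, -1), 1 triphenylphosphine (PPh3, neutral). Ligand charge sum = -3.
With Zn in oxidation state +2, the complex ion is [Zn...]^1−.
Charge balance with ammonium (+1) requires 1 complex ion per 1 ammonium.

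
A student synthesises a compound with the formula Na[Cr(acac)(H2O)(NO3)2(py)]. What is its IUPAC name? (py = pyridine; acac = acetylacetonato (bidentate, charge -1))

The 1 sodium counter-ion carries a total charge of +1, so each complex ion is 1−.
Ligand charges: 2×nitrato (-1 each), 1×pyridine (neutral), 1×aqua (neutral), 1×acetylacetonato (-1 each); total -3. So Cr + (-3) = 1−, giving Cr = +2.
Ligands are named alphabetically: acetylacetonato before aqua before nitrato before pyridine.
The complex ion is anionic, so chromium takes the -ate form chromate(II).

sodium (acetylacetonato)aquadinitrato(pyridine)chromate(II)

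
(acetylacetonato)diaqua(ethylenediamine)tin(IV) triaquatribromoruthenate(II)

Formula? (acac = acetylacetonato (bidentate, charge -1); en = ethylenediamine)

[Sn(acac)(en)(H2O)2][RuBr3(H2O)3]3

Cation [Sn…]: ligand charges -1, Sn(IV) ⇒ ion charge 3+.
Anion [Ru…]: ligand charges -3, Ru(II) ⇒ ion charge 1−.
One 3+ cation requires 3 of the 1− anion.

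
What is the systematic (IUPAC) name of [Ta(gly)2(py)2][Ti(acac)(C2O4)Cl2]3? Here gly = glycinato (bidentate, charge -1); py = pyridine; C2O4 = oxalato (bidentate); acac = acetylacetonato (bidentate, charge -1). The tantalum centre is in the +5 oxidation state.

bis(glycinato)bis(pyridine)tantalum(V) (acetylacetonato)dichlorooxalatotitanate(IV)

Both ions are complex: the cation is named first with the plain metal name, the anion second with the -ate form; each ion's ligands are alphabetised independently.
Ta is given as +5; the cation's ligand charges sum to -2, so the complex cation is 3+.
With 3 anions per cation, each anion must be 3/3 = 1−.
Anion: ligand charges sum to -5; for the ion to be 1−, Ti = +4.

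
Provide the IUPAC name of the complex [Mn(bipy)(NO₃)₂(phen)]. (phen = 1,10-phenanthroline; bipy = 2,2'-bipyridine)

There is no counter-ion, so the complex is neutral overall.
Ligand charges: 2×nitrato (-1 each), 1×1,10-phenanthroline (neutral), 1×2,2'-bipyridine (neutral); total -2. So Mn + (-2) = 0, giving Mn = +2.
Ligands are named alphabetically: bipyridine before nitrato before phenanthroline.

(2,2'-bipyridine)dinitrato(1,10-phenanthroline)manganese(II)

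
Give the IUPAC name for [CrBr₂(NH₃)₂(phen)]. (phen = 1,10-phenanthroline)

diamminedibromo(1,10-phenanthroline)chromium(II)

There is no counter-ion, so the complex is neutral overall.
Ligand charges: 2×bromo (-1 each), 1×1,10-phenanthroline (neutral), 2×ammine (neutral); total -2. So Cr + (-2) = 0, giving Cr = +2.
Ligands are named alphabetically: ammine before bromo before phenanthroline.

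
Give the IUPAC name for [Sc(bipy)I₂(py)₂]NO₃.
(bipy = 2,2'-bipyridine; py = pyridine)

(2,2'-bipyridine)diiodobis(pyridine)scandium(III) nitrate

The 1 nitrate counter-ion carries a total charge of -1, so each complex ion is 1+.
Ligand charges: 2×iodo (-1 each), 1×2,2'-bipyridine (neutral), 2×pyridine (neutral); total -2. So Sc + (-2) = 1+, giving Sc = +3.
Ligands are named alphabetically: bipyridine before iodo before pyridine.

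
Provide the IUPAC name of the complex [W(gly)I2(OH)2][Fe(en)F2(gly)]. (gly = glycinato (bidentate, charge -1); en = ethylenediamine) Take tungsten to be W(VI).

(glycinato)dihydroxodiiodotungsten(VI) (ethylenediamine)difluoro(glycinato)ferrate(II)

W is given as +6; the cation's ligand charges sum to -5, so the complex cation is 1+.
A 1:1 salt means the anion carries the equal and opposite charge, 1−.
Anion: ligand charges sum to -3; for the ion to be 1−, Fe = +2.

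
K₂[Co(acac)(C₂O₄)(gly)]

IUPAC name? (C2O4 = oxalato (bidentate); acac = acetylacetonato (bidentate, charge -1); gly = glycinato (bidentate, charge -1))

potassium (acetylacetonato)(glycinato)oxalatocobaltate(II)

The 2 potassium counter-ions carry a total charge of +2, so each complex ion is 2−.
Ligand charges: 1×oxalato (-2 each), 1×acetylacetonato (-1 each), 1×glycinato (-1 each); total -4. So Co + (-4) = 2−, giving Co = +2.
Ligands are named alphabetically: acetylacetonato before glycinato before oxalato.
The complex ion is anionic, so cobalt takes the -ate form cobaltate(II).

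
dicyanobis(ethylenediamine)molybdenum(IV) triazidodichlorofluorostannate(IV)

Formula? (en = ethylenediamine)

Cation [Mo…]: ligand charges -2, Mo(IV) ⇒ ion charge 2+.
Anion [Sn…]: ligand charges -6, Sn(IV) ⇒ ion charge 2−.
One 2+ cation balances one 2− anion.

[Mo(CN)2(en)2][SnCl2F(N3)3]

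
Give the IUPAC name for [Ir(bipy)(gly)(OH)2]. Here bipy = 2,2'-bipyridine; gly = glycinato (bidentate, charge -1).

There is no counter-ion, so the complex is neutral overall.
Ligand charges: 2×hydroxo (-1 each), 1×2,2'-bipyridine (neutral), 1×glycinato (-1 each); total -3. So Ir + (-3) = 0, giving Ir = +3.
Ligands are named alphabetically: bipyridine before glycinato before hydroxo.

(2,2'-bipyridine)(glycinato)dihydroxoiridium(III)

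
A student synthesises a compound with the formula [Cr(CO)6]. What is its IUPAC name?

There is no counter-ion, so the complex is neutral overall.
Ligand charges: 6×carbonyl (neutral); total 0. So Cr + (0) = 0, giving Cr = 0.

hexacarbonylchromium(0)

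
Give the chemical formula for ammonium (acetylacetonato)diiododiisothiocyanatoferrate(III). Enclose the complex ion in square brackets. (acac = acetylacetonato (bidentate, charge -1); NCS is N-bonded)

(NH4)2[Fe(acac)I2(NCS)2]

Ligands: 2 iodo (I, -1), 1 acetylacetonato (acac, -1), 2 isothiocyanato (NCS, -1). Ligand charge sum = -5.
Charge balance with ammonium (+1) requires 1 complex ion per 2 ammonium.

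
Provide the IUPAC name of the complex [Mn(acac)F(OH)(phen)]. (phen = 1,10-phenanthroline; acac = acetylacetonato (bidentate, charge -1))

There is no counter-ion, so the complex is neutral overall.
Ligand charges: 1×1,10-phenanthroline (neutral), 1×hydroxo (-1 each), 1×fluoro (-1 each), 1×acetylacetonato (-1 each); total -3. So Mn + (-3) = 0, giving Mn = +3.
Ligands are named alphabetically: acetylacetonato before fluoro before hydroxo before phenanthroline.

(acetylacetonato)fluorohydroxo(1,10-phenanthroline)manganese(III)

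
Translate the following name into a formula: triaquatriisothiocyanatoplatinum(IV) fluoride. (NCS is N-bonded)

Ligands: 3 isothiocyanato (NCS, -1), 3 aqua (H2O, neutral). Ligand charge sum = -3.
With Pt in oxidation state +4, the complex ion is [Pt...]^1+.
Charge balance with fluoride (-1) requires 1 complex ion per 1 fluoride.

[Pt(H2O)3(NCS)3]F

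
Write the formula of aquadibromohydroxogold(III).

Ligands: 2 bromo (Br, -1), 1 aqua (H2O, neutral), 1 hydroxo (OH, -1). Ligand charge sum = -3.
With Au in oxidation state +3, the complex ion is [Au...].

[AuBr2(H2O)(OH)]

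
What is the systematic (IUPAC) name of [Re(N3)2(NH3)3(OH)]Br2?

triamminediazidohydroxorhenium(V) bromide

The 2 bromide counter-ions carry a total charge of -2, so each complex ion is 2+.
Ligand charges: 3×ammine (neutral), 1×hydroxo (-1 each), 2×azido (-1 each); total -3. So Re + (-3) = 2+, giving Re = +5.
Ligands are named alphabetically: ammine before azido before hydroxo.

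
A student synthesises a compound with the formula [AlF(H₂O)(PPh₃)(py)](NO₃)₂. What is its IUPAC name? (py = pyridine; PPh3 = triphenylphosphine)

aquafluoro(pyridine)(triphenylphosphine)aluminium(III) nitrate

The 2 nitrate counter-ions carry a total charge of -2, so each complex ion is 2+.
Ligand charges: 1×aqua (neutral), 1×fluoro (-1 each), 1×pyridine (neutral), 1×triphenylphosphine (neutral); total -1. So Al + (-1) = 2+, giving Al = +3.
Ligands are named alphabetically: aqua before fluoro before pyridine before triphenylphosphine.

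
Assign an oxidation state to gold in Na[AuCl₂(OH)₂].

+3

1 sodium outside the brackets (+1 each) → the complex ion is 1−.
Ligand charges: 2×Cl = -2; 2×OH = -2; sum -4.
Au + (-4) = 1− ⇒ Au is +3.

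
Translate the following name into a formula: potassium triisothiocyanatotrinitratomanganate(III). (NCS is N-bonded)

K3[Mn(NCS)3(NO3)3]

Ligands: 3 nitrato (NO3, -1), 3 isothiocyanato (NCS, -1). Ligand charge sum = -6.
Charge balance with potassium (+1) requires 1 complex ion per 3 potassium.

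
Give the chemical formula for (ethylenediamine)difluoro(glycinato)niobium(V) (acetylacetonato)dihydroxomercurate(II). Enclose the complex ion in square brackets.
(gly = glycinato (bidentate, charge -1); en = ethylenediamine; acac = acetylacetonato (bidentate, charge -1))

[Nb(en)F2(gly)][Hg(acac)(OH)2]2

Cation [Nb…]: ligand charges -3, Nb(V) ⇒ ion charge 2+.
Anion [Hg…]: ligand charges -3, Hg(II) ⇒ ion charge 1−.
One 2+ cation requires 2 of the 1− anion.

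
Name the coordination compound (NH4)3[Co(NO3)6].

ammonium hexanitratocobaltate(III)

The 3 ammonium counter-ions carry a total charge of +3, so each complex ion is 3−.
Ligand charges: 6×nitrato (-1 each); total -6. So Co + (-6) = 3−, giving Co = +3.
The complex ion is anionic, so cobalt takes the -ate form cobaltate(III).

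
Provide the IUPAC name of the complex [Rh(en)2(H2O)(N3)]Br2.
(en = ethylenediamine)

aquaazidobis(ethylenediamine)rhodium(III) bromide

The 2 bromide counter-ions carry a total charge of -2, so each complex ion is 2+.
Ligand charges: 2×ethylenediamine (neutral), 1×aqua (neutral), 1×azido (-1 each); total -1. So Rh + (-1) = 2+, giving Rh = +3.
Ligands are named alphabetically: aqua before azido before ethylenediamine.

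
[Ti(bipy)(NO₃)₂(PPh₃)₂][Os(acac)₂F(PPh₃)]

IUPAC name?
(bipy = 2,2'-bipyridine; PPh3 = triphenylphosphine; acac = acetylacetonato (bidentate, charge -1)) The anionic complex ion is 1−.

Both ions are complex: the cation is named first with the plain metal name, the anion second with the -ate form; each ion's ligands are alphabetised independently.
The complex anion is given as 1−; its ligand charges sum to -3, so Os = +2.
A 1:1 salt means the cation carries the equal and opposite charge, 1+.
Cation: ligand charges sum to -2; for the ion to be 1+, Ti = +3.

(2,2'-bipyridine)dinitratobis(triphenylphosphine)titanium(III) bis(acetylacetonato)fluoro(triphenylphosphine)osmate(II)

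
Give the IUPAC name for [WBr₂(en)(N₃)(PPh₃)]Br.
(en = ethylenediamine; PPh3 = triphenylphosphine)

The 1 bromide counter-ion carries a total charge of -1, so each complex ion is 1+.
Ligand charges: 1×ethylenediamine (neutral), 1×azido (-1 each), 1×triphenylphosphine (neutral), 2×bromo (-1 each); total -3. So W + (-3) = 1+, giving W = +4.
Ligands are named alphabetically: azido before bromo before ethylenediamine before triphenylphosphine.

azidodibromo(ethylenediamine)(triphenylphosphine)tungsten(IV) bromide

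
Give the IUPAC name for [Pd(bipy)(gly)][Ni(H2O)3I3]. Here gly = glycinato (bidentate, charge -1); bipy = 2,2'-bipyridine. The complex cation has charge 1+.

(2,2'-bipyridine)(glycinato)palladium(II) triaquatriiodonickelate(II)

Both ions are complex: the cation is named first with the plain metal name, the anion second with the -ate form; each ion's ligands are alphabetised independently.
The complex cation is given as 1+; its ligand charges sum to -1, so Pd = +2.
A 1:1 salt means the anion carries the equal and opposite charge, 1−.
Anion: ligand charges sum to -3; for the ion to be 1−, Ni = +2.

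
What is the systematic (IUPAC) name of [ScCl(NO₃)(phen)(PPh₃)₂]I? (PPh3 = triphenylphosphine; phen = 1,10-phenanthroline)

The 1 iodide counter-ion carries a total charge of -1, so each complex ion is 1+.
Ligand charges: 2×triphenylphosphine (neutral), 1×chloro (-1 each), 1×nitrato (-1 each), 1×1,10-phenanthroline (neutral); total -2. So Sc + (-2) = 1+, giving Sc = +3.
Ligands are named alphabetically: chloro before nitrato before phenanthroline before triphenylphosphine.

chloronitrato(1,10-phenanthroline)bis(triphenylphosphine)scandium(III) iodide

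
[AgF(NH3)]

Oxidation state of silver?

+1

No counter-ion: the bracketed complex is neutral.
Ligand charges: 1×F = -1; 1×NH3 neutral; sum -1.
Ag + (-1) = 0 ⇒ Ag is +1.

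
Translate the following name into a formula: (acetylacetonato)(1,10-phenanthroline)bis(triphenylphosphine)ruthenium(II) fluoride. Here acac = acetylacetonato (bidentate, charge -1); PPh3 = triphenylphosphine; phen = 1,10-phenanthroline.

Ligands: 1 acetylacetonato (acac, -1), 2 triphenylphosphine (PPh3, neutral), 1 1,10-phenanthroline (phen, neutral). Ligand charge sum = -1.
With Ru in oxidation state +2, the complex ion is [Ru...]^1+.
Charge balance with fluoride (-1) requires 1 complex ion per 1 fluoride.

[Ru(acac)(phen)(PPh3)2]F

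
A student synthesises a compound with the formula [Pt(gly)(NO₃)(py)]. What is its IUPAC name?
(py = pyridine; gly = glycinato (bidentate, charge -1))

(glycinato)nitrato(pyridine)platinum(II)

There is no counter-ion, so the complex is neutral overall.
Ligand charges: 1×nitrato (-1 each), 1×pyridine (neutral), 1×glycinato (-1 each); total -2. So Pt + (-2) = 0, giving Pt = +2.
Ligands are named alphabetically: glycinato before nitrato before pyridine.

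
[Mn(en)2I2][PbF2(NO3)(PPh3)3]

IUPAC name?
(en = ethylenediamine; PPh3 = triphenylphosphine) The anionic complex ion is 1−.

bis(ethylenediamine)diiodomanganese(III) difluoronitratotris(triphenylphosphine)plumbate(II)

The complex anion is given as 1−; its ligand charges sum to -3, so Pb = +2.
A 1:1 salt means the cation carries the equal and opposite charge, 1+.
Cation: ligand charges sum to -2; for the ion to be 1+, Mn = +3.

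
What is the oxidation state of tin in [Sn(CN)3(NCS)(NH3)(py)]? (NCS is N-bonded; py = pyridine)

No counter-ion: the bracketed complex is neutral.
Ligand charges: 1×NCS = -1; 3×CN = -3; 1×py neutral; 1×NH3 neutral; sum -4.
Sn + (-4) = 0 ⇒ Sn is +4.

+4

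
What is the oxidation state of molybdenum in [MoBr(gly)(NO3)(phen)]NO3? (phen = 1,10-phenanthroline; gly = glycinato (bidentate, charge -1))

1 nitrate outside the brackets (-1 each) → the complex ion is 1+.
Ligand charges: 1×phen neutral; 1×Br = -1; 1×gly = -1; 1×NO3 = -1; sum -3.
Mo + (-3) = 1+ ⇒ Mo is +4.

+4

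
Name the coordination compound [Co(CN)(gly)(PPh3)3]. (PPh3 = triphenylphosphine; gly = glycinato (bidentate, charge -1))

There is no counter-ion, so the complex is neutral overall.
Ligand charges: 3×triphenylphosphine (neutral), 1×glycinato (-1 each), 1×cyano (-1 each); total -2. So Co + (-2) = 0, giving Co = +2.
Ligands are named alphabetically: cyano before glycinato before triphenylphosphine.

cyano(glycinato)tris(triphenylphosphine)cobalt(II)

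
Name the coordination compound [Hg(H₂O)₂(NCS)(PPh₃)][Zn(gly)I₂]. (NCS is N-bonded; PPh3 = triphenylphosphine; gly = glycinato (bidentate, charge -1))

Zinc is always +2 in its complexes; the anion's ligand charges sum to -3, so the complex anion is 1−.
A 1:1 salt means the cation carries the equal and opposite charge, 1+.
Cation: ligand charges sum to -1; for the ion to be 1+, Hg = +2.

diaquaisothiocyanato(triphenylphosphine)mercury(II) (glycinato)diiodozincate(II)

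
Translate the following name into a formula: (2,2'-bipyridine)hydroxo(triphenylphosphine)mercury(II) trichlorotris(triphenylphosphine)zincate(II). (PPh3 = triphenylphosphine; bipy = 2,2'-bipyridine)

[Hg(bipy)(OH)(PPh3)][ZnCl3(PPh3)3]

Cation [Hg…]: ligand charges -1, Hg(II) ⇒ ion charge 1+.
Anion [Zn…]: ligand charges -3, Zn(II) ⇒ ion charge 1−.
One 1+ cation balances one 1− anion.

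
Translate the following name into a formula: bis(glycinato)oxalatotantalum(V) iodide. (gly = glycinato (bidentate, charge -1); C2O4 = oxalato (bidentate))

Ligands: 2 glycinato (gly, -1), 1 oxalato (C2O4, -2). Ligand charge sum = -4.
Charge balance with iodide (-1) requires 1 complex ion per 1 iodide.

[Ta(C2O4)(gly)2]I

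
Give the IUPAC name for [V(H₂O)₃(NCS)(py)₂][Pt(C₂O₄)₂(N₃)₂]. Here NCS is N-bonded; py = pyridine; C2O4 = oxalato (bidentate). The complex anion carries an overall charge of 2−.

The complex anion is given as 2−; its ligand charges sum to -6, so Pt = +4.
A 1:1 salt means the cation carries the equal and opposite charge, 2+.
Cation: ligand charges sum to -1; for the ion to be 2+, V = +3.

triaquaisothiocyanatobis(pyridine)vanadium(III) diazidodioxalatoplatinate(IV)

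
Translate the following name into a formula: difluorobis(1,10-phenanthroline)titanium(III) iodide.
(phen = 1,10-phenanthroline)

Ligands: 2 1,10-phenanthroline (phen, neutral), 2 fluoro (F, -1). Ligand charge sum = -2.
With Ti in oxidation state +3, the complex ion is [Ti...]^1+.
Charge balance with iodide (-1) requires 1 complex ion per 1 iodide.

[TiF2(phen)2]I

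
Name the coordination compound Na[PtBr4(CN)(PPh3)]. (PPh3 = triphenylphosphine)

sodium tetrabromocyano(triphenylphosphine)platinate(IV)

The 1 sodium counter-ion carries a total charge of +1, so each complex ion is 1−.
Ligand charges: 1×cyano (-1 each), 4×bromo (-1 each), 1×triphenylphosphine (neutral); total -5. So Pt + (-5) = 1−, giving Pt = +4.
Ligands are named alphabetically: bromo before cyano before triphenylphosphine.
The complex ion is anionic, so platinum takes the -ate form platinate(IV).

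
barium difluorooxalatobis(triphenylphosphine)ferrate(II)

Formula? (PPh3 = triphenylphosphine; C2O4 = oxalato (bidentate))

Ba[Fe(C2O4)F2(PPh3)2]

Ligands: 2 fluoro (F, -1), 2 triphenylphosphine (PPh3, neutral), 1 oxalato (C2O4, -2). Ligand charge sum = -4.
With Fe in oxidation state +2, the complex ion is [Fe...]^2−.
Charge balance with barium (+2) requires 1 complex ion per 1 barium.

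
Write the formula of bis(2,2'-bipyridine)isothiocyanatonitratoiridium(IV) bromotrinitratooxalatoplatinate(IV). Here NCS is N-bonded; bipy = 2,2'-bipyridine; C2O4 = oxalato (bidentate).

Cation [Ir…]: ligand charges -2, Ir(IV) ⇒ ion charge 2+.
Anion [Pt…]: ligand charges -6, Pt(IV) ⇒ ion charge 2−.

[Ir(bipy)2(NCS)(NO3)][PtBr(C2O4)(NO3)3]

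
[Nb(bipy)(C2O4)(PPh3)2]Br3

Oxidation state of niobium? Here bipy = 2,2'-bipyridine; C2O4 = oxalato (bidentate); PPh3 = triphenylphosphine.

+5

3 bromide outside the brackets (-1 each) → the complex ion is 3+.
Ligand charges: 1×bipy neutral; 1×C2O4 = -2; 2×PPh3 neutral; sum -2.
Nb + (-2) = 3+ ⇒ Nb is +5.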